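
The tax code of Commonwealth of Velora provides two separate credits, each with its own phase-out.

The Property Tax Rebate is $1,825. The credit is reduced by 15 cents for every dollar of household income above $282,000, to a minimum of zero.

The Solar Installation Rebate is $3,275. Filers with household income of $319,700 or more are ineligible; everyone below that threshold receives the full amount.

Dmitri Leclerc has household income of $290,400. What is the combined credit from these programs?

$3,840

Property Tax Rebate: 15% of the $8,400 excess over $282,000 is $1,260; credit = $1,825 − $1,260 = $565.
Solar Installation Rebate: $290,400 is below the $319,700 cutoff, so the full $3,275 applies.
Total: $565 + $3,275 = $3,840.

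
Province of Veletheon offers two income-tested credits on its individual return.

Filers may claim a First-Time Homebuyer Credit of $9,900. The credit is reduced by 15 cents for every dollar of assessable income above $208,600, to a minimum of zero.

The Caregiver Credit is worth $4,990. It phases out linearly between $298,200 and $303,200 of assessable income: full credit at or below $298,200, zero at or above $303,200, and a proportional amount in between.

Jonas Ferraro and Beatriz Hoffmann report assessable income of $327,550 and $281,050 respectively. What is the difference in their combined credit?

$4,990

Jonas ($327,550): First-Time Homebuyer Credit: 15% of the $118,950 excess over $208,600 is $17,842.50 ≥ base, so the credit is $0. Caregiver Credit: $327,550 is at or above $303,200, so the credit is $0. total $0 + $0 = $0
Beatriz ($281,050): First-Time Homebuyer Credit: 15% of the $72,450 excess over $208,600 is $10,867.50 ≥ base, so the credit is $0. Caregiver Credit: $281,050 is at or below the $298,200 threshold, so the full $4,990 applies. total $0 + $4,990 = $4,990
Difference: |$0 − $4,990| = $4,990.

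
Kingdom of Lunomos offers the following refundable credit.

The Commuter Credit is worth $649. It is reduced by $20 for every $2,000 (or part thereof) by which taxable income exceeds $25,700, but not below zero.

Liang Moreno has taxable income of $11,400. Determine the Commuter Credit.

$649

Commuter Credit: $11,400 is at or below the $25,700 threshold, so the full $649 applies.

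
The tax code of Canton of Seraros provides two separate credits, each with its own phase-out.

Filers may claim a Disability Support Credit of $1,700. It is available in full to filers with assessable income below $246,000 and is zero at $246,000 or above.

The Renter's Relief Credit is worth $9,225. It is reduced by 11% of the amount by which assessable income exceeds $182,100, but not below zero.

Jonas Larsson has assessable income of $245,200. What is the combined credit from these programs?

$3,984

Disability Support Credit: $245,200 is below the $246,000 cutoff, so the full $1,700 applies.
Renter's Relief Credit: 11% of the $63,100 excess over $182,100 is $6,941; credit = $9,225 − $6,941 = $2,284.
Total: $1,700 + $2,284 = $3,984.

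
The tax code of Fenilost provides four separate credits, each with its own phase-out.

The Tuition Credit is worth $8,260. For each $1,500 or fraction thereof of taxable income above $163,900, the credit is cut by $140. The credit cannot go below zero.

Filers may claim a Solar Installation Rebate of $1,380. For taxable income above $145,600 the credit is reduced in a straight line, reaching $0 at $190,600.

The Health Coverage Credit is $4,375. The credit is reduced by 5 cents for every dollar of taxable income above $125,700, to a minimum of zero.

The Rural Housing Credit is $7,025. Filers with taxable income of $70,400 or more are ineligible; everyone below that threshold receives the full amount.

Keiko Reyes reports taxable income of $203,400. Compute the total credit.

$4,970

Tuition Credit: income exceeds $163,900 by $39,500, which is 27 full-or-partial $1,500 increments; reduction = 27 × $140 = $3,780, leaving $4,480.
Solar Installation Rebate: $203,400 is at or above $190,600, so the credit is $0.
Health Coverage Credit: 5% of the $77,700 excess over $125,700 is $3,885; credit = $4,375 − $3,885 = $490.
Rural Housing Credit: $203,400 meets or exceeds the $70,400 cutoff, so the credit is $0.
Total: $4,480 + $0 + $490 + $0 = $4,970.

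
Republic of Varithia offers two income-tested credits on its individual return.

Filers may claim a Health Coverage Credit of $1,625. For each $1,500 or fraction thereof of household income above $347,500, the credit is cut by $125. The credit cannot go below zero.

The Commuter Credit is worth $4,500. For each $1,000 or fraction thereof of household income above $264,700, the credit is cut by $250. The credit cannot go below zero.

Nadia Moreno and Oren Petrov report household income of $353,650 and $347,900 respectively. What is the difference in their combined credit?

Nadia ($353,650): Health Coverage Credit: income exceeds $347,500 by $6,150, which is 5 full-or-partial $1,500 increments; reduction = 5 × $125 = $625, leaving $1,000. Commuter Credit: income exceeds $264,700 by $88,950 → 89 increments × $250 = $22,250 ≥ base, so the credit is $0. total $1,000 + $0 = $1,000
Oren ($347,900): Health Coverage Credit: income exceeds $347,500 by $400, which is 1 full-or-partial $1,500 increment; reduction = 1 × $125 = $125, leaving $1,500. Commuter Credit: income exceeds $264,700 by $83,200 → 84 increments × $250 = $21,000 ≥ base, so the credit is $0. total $1,500 + $0 = $1,500
Difference: |$1,000 − $1,500| = $500.

$500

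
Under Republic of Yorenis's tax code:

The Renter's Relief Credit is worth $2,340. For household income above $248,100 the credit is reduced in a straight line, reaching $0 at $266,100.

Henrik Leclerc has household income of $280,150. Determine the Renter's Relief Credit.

$0

Renter's Relief Credit: $280,150 is at or above $266,100, so the credit is $0.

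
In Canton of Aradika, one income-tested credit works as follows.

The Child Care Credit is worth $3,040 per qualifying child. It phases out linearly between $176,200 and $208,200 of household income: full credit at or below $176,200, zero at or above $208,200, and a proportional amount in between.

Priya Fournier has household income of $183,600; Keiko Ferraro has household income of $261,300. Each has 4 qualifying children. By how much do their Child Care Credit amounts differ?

Priya ($183,600): Child Care Credit: base = 4 × $3,040 = $12,160. $183,600 is $7,400 into a $32,000 phase-out range, leaving 24,600/32,000 of the credit: $12,160 × 24,600/32,000 = $9,348.
Keiko ($261,300): Child Care Credit: base = 4 × $3,040 = $12,160. $261,300 is at or above $208,200, so the credit is $0.
Difference: |$9,348 − $0| = $9,348.

$9,348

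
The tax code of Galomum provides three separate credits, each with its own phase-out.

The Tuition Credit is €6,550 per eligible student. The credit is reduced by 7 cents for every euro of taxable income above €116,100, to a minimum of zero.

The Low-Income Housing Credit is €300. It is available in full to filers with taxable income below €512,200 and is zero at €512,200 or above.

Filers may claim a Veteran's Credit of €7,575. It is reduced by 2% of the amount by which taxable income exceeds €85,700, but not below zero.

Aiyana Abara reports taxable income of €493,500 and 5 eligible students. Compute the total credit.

Tuition Credit: base = 5 × €6,550 = €32,750. 7% of the €377,400 excess over €116,100 is €26,418; credit = €32,750 − €26,418 = €6,332.
Low-Income Housing Credit: €493,500 is below the €512,200 cutoff, so the full €300 applies.
Veteran's Credit: 2% of the €407,800 excess over €85,700 is €8,156 ≥ base, so the credit is €0.
Total: €6,332 + €300 + €0 = €6,632.

€6,632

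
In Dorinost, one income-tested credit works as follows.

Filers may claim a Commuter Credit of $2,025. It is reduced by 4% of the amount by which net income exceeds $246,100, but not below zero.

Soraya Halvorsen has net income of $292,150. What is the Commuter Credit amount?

Commuter Credit: 4% of the $46,050 excess over $246,100 is $1,842; credit = $2,025 − $1,842 = $183.

$183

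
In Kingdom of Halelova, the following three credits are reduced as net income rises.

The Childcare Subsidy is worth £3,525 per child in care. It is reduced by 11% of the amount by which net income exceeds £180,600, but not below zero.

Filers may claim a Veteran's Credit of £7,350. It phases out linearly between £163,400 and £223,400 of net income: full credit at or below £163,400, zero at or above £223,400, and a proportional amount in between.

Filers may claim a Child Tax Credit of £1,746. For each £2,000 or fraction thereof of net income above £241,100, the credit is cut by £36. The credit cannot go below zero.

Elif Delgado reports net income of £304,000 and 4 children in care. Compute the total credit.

Childcare Subsidy: base = 4 × £3,525 = £14,100. 11% of the £123,400 excess over £180,600 is £13,574; credit = £14,100 − £13,574 = £526.
Veteran's Credit: £304,000 is at or above £223,400, so the credit is £0.
Child Tax Credit: income exceeds £241,100 by £62,900, which is 32 full-or-partial £2,000 increments; reduction = 32 × £36 = £1,152, leaving £594.
Total: £526 + £0 + £594 = £1,120.

£1,120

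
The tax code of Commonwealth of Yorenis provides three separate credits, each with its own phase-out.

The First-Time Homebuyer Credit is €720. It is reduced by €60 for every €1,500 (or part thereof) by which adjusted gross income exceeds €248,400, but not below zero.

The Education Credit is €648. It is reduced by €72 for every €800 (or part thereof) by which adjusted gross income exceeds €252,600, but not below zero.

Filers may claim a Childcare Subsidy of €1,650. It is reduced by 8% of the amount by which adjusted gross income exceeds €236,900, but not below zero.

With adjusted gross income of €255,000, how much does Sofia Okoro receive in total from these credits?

First-Time Homebuyer Credit: income exceeds €248,400 by €6,600, which is 5 full-or-partial €1,500 increments; reduction = 5 × €60 = €300, leaving €420.
Education Credit: income exceeds €252,600 by €2,400, which is 3 full-or-partial €800 increments; reduction = 3 × €72 = €216, leaving €432.
Childcare Subsidy: 8% of the €18,100 excess over €236,900 is €1,448; credit = €1,650 − €1,448 = €202.
Total: €420 + €432 + €202 = €1,054.

€1,054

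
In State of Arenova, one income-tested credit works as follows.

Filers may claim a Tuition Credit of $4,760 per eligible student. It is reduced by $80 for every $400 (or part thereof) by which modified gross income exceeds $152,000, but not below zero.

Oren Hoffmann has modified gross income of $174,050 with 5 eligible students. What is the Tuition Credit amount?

Tuition Credit: base = 5 × $4,760 = $23,800. income exceeds $152,000 by $22,050, which is 56 full-or-partial $400 increments; reduction = 56 × $80 = $4,480, leaving $19,320.

$19,320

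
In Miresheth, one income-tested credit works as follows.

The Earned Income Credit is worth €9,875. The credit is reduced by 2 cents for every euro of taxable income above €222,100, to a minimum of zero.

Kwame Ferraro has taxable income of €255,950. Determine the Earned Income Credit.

Earned Income Credit: 2% of the €33,850 excess over €222,100 is €677; credit = €9,875 − €677 = €9,198.

€9,198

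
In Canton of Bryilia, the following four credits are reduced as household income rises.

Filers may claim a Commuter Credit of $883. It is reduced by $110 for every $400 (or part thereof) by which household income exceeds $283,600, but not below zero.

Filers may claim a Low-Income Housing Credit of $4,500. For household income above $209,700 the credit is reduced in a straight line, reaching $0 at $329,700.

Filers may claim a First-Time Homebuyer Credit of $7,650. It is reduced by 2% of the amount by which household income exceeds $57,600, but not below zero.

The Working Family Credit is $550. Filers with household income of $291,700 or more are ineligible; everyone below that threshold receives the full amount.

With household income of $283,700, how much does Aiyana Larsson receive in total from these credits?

$6,176

Commuter Credit: income exceeds $283,600 by $100, which is 1 full-or-partial $400 increment; reduction = 1 × $110 = $110, leaving $773.
Low-Income Housing Credit: $283,700 is $74,000 into a $120,000 phase-out range, leaving 46,000/120,000 of the credit: $4,500 × 46,000/120,000 = $1,725.
First-Time Homebuyer Credit: 2% of the $226,100 excess over $57,600 is $4,522; credit = $7,650 − $4,522 = $3,128.
Working Family Credit: $283,700 is below the $291,700 cutoff, so the full $550 applies.
Total: $773 + $1,725 + $3,128 + $550 = $6,176.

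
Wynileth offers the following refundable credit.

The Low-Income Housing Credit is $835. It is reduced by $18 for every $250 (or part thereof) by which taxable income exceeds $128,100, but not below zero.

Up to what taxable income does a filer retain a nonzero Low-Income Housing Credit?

$139,600

After 46 increments the reduction is 46 × $18 = $828, leaving $7; one more increment wipes it out. Increment 46 ends at excess 46 × $250 = $11,500, so the highest qualifying income is $128,100 + $11,500 = $139,600.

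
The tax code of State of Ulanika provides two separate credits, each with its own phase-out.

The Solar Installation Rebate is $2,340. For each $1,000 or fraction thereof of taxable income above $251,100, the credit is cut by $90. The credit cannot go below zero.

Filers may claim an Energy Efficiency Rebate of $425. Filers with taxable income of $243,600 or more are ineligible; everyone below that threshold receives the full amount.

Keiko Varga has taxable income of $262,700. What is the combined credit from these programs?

$1,260

Solar Installation Rebate: income exceeds $251,100 by $11,600, which is 12 full-or-partial $1,000 increments; reduction = 12 × $90 = $1,080, leaving $1,260.
Energy Efficiency Rebate: $262,700 meets or exceeds the $243,600 cutoff, so the credit is $0.
Total: $1,260 + $0 = $1,260.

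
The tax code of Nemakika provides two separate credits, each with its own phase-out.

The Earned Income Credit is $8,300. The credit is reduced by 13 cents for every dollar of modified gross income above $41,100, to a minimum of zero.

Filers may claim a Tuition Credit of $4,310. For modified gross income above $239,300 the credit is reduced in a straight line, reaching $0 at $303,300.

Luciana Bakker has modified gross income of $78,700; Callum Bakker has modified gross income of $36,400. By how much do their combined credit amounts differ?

$4,888

Luciana ($78,700): Earned Income Credit: 13% of the $37,600 excess over $41,100 is $4,888; credit = $8,300 − $4,888 = $3,412. Tuition Credit: $78,700 is at or below the $239,300 threshold, so the full $4,310 applies. total $3,412 + $4,310 = $7,722
Callum ($36,400): Earned Income Credit: $36,400 is at or below the $41,100 threshold, so the full $8,300 applies. Tuition Credit: $36,400 is at or below the $239,300 threshold, so the full $4,310 applies. total $8,300 + $4,310 = $12,610
Difference: |$7,722 − $12,610| = $4,888.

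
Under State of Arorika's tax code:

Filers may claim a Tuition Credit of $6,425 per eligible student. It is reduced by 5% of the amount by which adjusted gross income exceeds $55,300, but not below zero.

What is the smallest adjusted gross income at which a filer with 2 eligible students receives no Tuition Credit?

Full credit = 2 × $6,425 = $12,850.
The credit falls by 5% of each dollar above $55,300, so it reaches zero when the excess is $12,850 / 5% = $257,000: income = $55,300 + $257,000 = $312,300.

$312,300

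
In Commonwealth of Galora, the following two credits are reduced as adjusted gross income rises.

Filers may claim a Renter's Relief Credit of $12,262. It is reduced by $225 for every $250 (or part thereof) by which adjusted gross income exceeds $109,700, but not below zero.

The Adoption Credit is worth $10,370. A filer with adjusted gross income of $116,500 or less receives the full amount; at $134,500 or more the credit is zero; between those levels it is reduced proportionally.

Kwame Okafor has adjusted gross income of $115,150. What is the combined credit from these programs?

$17,682

Renter's Relief Credit: income exceeds $109,700 by $5,450, which is 22 full-or-partial $250 increments; reduction = 22 × $225 = $4,950, leaving $7,312.
Adoption Credit: $115,150 is at or below the $116,500 threshold, so the full $10,370 applies.
Total: $7,312 + $10,370 = $17,682.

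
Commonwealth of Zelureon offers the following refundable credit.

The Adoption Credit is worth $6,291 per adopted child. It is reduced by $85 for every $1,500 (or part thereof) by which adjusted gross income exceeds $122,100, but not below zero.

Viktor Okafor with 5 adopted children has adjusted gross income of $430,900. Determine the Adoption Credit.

Adoption Credit: base = 5 × $6,291 = $31,455. income exceeds $122,100 by $308,800, which is 206 full-or-partial $1,500 increments; reduction = 206 × $85 = $17,510, leaving $13,945.

$13,945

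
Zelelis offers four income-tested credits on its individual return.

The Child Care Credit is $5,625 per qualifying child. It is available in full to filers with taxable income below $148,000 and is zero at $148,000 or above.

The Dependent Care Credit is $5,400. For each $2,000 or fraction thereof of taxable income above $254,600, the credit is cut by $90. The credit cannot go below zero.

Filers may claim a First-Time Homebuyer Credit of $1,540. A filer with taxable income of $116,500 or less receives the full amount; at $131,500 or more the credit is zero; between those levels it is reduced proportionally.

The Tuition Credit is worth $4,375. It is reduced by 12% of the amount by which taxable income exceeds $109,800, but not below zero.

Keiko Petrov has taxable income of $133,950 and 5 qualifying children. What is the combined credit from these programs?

$35,002

Child Care Credit: base = 5 × $5,625 = $28,125. $133,950 is below the $148,000 cutoff, so the full $28,125 applies.
Dependent Care Credit: $133,950 is at or below the $254,600 threshold, so the full $5,400 applies.
First-Time Homebuyer Credit: $133,950 is at or above $131,500, so the credit is $0.
Tuition Credit: 12% of the $24,150 excess over $109,800 is $2,898; credit = $4,375 − $2,898 = $1,477.
Total: $28,125 + $5,400 + $0 + $1,477 = $35,002.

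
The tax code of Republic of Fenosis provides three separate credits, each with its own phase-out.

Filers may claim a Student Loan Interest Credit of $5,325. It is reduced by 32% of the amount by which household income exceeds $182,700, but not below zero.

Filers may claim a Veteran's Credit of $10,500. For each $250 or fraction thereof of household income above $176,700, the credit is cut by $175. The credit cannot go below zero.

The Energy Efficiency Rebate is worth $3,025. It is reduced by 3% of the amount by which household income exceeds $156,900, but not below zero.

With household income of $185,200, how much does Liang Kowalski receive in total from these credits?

Student Loan Interest Credit: 32% of the $2,500 excess over $182,700 is $800; credit = $5,325 − $800 = $4,525.
Veteran's Credit: income exceeds $176,700 by $8,500, which is 34 full-or-partial $250 increments; reduction = 34 × $175 = $5,950, leaving $4,550.
Energy Efficiency Rebate: 3% of the $28,300 excess over $156,900 is $849; credit = $3,025 − $849 = $2,176.
Total: $4,525 + $4,550 + $2,176 = $11,251.

$11,251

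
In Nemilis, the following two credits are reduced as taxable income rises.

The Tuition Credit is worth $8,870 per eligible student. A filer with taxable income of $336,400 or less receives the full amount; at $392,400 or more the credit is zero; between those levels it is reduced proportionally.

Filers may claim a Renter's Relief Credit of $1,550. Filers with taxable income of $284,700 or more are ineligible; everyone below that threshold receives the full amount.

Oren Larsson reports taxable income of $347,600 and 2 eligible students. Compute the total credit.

$14,192

Tuition Credit: base = 2 × $8,870 = $17,740. $347,600 is $11,200 into a $56,000 phase-out range, leaving 44,800/56,000 of the credit: $17,740 × 44,800/56,000 = $14,192.
Renter's Relief Credit: $347,600 meets or exceeds the $284,700 cutoff, so the credit is $0.
Total: $14,192 + $0 = $14,192.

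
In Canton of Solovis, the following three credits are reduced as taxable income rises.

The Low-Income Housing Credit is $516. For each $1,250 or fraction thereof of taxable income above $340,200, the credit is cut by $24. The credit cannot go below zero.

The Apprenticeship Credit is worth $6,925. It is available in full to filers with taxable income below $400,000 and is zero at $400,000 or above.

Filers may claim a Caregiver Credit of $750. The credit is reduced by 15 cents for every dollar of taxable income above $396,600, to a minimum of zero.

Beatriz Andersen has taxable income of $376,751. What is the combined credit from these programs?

Low-Income Housing Credit: income exceeds $340,200 by $36,551 → 30 increments × $24 = $720 ≥ base, so the credit is $0.
Apprenticeship Credit: $376,751 is below the $400,000 cutoff, so the full $6,925 applies.
Caregiver Credit: $376,751 is at or below the $396,600 threshold, so the full $750 applies.
Total: $0 + $6,925 + $750 = $7,675.

$7,675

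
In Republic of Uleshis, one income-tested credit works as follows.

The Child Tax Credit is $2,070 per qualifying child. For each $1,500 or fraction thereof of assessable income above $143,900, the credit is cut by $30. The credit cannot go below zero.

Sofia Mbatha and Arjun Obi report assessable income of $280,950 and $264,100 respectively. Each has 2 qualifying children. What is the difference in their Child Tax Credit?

Sofia ($280,950): Child Tax Credit: base = 2 × $2,070 = $4,140. income exceeds $143,900 by $137,050, which is 92 full-or-partial $1,500 increments; reduction = 92 × $30 = $2,760, leaving $1,380.
Arjun ($264,100): Child Tax Credit: base = 2 × $2,070 = $4,140. income exceeds $143,900 by $120,200, which is 81 full-or-partial $1,500 increments; reduction = 81 × $30 = $2,430, leaving $1,710.
Difference: |$1,380 − $1,710| = $330.

$330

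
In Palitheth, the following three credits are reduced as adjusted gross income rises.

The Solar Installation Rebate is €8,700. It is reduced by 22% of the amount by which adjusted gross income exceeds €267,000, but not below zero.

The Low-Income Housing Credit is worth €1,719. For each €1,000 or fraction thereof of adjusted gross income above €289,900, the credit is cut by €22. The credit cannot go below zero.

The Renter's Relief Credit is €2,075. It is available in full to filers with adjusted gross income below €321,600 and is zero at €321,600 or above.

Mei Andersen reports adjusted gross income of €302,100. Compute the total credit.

Solar Installation Rebate: 22% of the €35,100 excess over €267,000 is €7,722; credit = €8,700 − €7,722 = €978.
Low-Income Housing Credit: income exceeds €289,900 by €12,200, which is 13 full-or-partial €1,000 increments; reduction = 13 × €22 = €286, leaving €1,433.
Renter's Relief Credit: €302,100 is below the €321,600 cutoff, so the full €2,075 applies.
Total: €978 + €1,433 + €2,075 = €4,486.

€4,486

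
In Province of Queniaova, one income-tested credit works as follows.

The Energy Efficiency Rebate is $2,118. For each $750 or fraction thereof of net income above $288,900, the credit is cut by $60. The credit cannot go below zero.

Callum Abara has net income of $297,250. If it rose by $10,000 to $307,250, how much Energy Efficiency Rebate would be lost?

$780

At $297,250 — income exceeds $288,900 by $8,350, which is 12 full-or-partial $750 increments; reduction = 12 × $60 = $720, leaving $1,398.
At $307,250 — income exceeds $288,900 by $18,350, which is 25 full-or-partial $750 increments; reduction = 25 × $60 = $1,500, leaving $618.
Lost: $1,398 − $618 = $780.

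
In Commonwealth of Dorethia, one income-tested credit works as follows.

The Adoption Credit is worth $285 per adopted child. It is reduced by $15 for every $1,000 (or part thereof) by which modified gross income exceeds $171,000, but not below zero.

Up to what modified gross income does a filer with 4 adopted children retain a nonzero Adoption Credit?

$246,000

Full credit = 4 × $285 = $1,140.
After 75 increments the reduction is 75 × $15 = $1,125, leaving $15; one more increment wipes it out. Increment 75 ends at excess 75 × $1,000 = $75,000, so the highest qualifying income is $171,000 + $75,000 = $246,000.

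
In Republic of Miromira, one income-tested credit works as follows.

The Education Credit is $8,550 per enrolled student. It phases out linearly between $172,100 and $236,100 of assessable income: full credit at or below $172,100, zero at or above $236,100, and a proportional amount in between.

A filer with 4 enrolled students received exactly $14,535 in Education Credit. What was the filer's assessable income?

$208,900

Full credit = 4 × $8,550 = $34,200.
$14,535 is 14,535/34,200 of the full $34,200, so 19,665/34,200 of the $64,000 range has been used: income = $172,100 + $64,000 × 19,665/34,200 = $208,900.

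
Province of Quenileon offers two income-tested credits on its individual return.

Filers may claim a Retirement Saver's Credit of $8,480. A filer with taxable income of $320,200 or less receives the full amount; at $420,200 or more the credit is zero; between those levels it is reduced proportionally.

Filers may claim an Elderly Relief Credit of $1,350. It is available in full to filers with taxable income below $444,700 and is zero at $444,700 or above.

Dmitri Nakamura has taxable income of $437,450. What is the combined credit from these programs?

Retirement Saver's Credit: $437,450 is at or above $420,200, so the credit is $0.
Elderly Relief Credit: $437,450 is below the $444,700 cutoff, so the full $1,350 applies.
Total: $0 + $1,350 = $1,350.

$1,350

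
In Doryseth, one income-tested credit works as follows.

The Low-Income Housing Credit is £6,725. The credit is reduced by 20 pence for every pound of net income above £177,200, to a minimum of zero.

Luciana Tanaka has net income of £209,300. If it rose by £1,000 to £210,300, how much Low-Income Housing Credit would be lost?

At £209,300 — 20% of the £32,100 excess over £177,200 is £6,420; credit = £6,725 − £6,420 = £305.
At £210,300 — 20% of the £33,100 excess over £177,200 is £6,620; credit = £6,725 − £6,620 = £105.
Lost: £305 − £105 = £200.

£200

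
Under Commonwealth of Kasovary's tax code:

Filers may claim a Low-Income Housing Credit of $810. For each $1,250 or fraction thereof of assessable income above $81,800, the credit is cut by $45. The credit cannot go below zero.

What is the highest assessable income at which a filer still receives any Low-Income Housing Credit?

$103,050

After 17 increments the reduction is 17 × $45 = $765, leaving $45; one more increment wipes it out. Increment 17 ends at excess 17 × $1,250 = $21,250, so the highest qualifying income is $81,800 + $21,250 = $103,050.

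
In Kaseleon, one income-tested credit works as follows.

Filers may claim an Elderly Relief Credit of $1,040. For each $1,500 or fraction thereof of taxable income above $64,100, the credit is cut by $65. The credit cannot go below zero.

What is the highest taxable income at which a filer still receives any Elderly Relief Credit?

$86,600

After 15 increments the reduction is 15 × $65 = $975, leaving $65; one more increment wipes it out. Increment 15 ends at excess 15 × $1,500 = $22,500, so the highest qualifying income is $64,100 + $22,500 = $86,600.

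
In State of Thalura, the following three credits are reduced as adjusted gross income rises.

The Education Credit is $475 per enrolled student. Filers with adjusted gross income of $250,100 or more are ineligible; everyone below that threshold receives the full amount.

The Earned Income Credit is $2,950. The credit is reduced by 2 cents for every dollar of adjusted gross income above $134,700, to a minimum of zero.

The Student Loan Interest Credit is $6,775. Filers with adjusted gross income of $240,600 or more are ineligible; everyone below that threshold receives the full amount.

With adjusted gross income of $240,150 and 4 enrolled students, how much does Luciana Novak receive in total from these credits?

$9,516

Education Credit: base = 4 × $475 = $1,900. $240,150 is below the $250,100 cutoff, so the full $1,900 applies.
Earned Income Credit: 2% of the $105,450 excess over $134,700 is $2,109; credit = $2,950 − $2,109 = $841.
Student Loan Interest Credit: $240,150 is below the $240,600 cutoff, so the full $6,775 applies.
Total: $1,900 + $841 + $6,775 = $9,516.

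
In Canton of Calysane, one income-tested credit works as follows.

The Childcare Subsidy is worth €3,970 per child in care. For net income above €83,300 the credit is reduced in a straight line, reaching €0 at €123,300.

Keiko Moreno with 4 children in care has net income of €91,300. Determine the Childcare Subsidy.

Childcare Subsidy: base = 4 × €3,970 = €15,880. €91,300 is €8,000 into a €40,000 phase-out range, leaving 32,000/40,000 of the credit: €15,880 × 32,000/40,000 = €12,704.

€12,704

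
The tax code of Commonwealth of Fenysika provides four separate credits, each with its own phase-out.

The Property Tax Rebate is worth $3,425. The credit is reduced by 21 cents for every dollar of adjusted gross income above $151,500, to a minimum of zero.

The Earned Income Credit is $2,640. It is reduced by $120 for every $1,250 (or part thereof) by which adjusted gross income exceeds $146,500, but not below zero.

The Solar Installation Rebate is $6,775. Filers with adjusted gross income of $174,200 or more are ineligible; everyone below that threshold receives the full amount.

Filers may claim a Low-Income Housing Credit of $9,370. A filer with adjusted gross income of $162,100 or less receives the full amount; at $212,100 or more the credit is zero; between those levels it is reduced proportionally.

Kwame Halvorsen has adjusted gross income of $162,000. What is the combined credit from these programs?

Property Tax Rebate: 21% of the $10,500 excess over $151,500 is $2,205; credit = $3,425 − $2,205 = $1,220.
Earned Income Credit: income exceeds $146,500 by $15,500, which is 13 full-or-partial $1,250 increments; reduction = 13 × $120 = $1,560, leaving $1,080.
Solar Installation Rebate: $162,000 is below the $174,200 cutoff, so the full $6,775 applies.
Low-Income Housing Credit: $162,000 is at or below the $162,100 threshold, so the full $9,370 applies.
Total: $1,220 + $1,080 + $6,775 + $9,370 = $18,445.

$18,445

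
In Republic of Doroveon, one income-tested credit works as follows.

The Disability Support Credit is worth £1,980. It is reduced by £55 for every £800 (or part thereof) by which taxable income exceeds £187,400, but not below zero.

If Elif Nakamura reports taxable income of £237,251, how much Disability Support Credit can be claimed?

£0

Disability Support Credit: income exceeds £187,400 by £49,851 → 63 increments × £55 = £3,465 ≥ base, so the credit is £0.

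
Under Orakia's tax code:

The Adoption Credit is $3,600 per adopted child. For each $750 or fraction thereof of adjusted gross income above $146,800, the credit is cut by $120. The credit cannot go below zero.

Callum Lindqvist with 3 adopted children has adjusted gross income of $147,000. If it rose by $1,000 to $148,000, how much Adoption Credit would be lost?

$120

At $147,000 — base = 3 × $3,600 = $10,800. income exceeds $146,800 by $200, which is 1 full-or-partial $750 increment; reduction = 1 × $120 = $120, leaving $10,680.
At $148,000 — base = 3 × $3,600 = $10,800. income exceeds $146,800 by $1,200, which is 2 full-or-partial $750 increments; reduction = 2 × $120 = $240, leaving $10,560.
Lost: $10,680 − $10,560 = $120.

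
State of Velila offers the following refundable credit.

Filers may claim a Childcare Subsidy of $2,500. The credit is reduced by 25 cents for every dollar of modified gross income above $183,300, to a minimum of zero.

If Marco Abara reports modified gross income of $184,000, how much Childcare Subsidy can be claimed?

$2,325

Childcare Subsidy: 25% of the $700 excess over $183,300 is $175; credit = $2,500 − $175 = $2,325.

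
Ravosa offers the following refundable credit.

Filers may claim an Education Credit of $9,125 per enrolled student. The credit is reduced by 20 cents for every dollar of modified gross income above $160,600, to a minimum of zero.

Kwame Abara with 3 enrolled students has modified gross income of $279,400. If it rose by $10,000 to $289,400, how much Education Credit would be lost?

$2,000

At $279,400 — base = 3 × $9,125 = $27,375. 20% of the $118,800 excess over $160,600 is $23,760; credit = $27,375 − $23,760 = $3,615.
At $289,400 — base = 3 × $9,125 = $27,375. 20% of the $128,800 excess over $160,600 is $25,760; credit = $27,375 − $25,760 = $1,615.
Lost: $3,615 − $1,615 = $2,000.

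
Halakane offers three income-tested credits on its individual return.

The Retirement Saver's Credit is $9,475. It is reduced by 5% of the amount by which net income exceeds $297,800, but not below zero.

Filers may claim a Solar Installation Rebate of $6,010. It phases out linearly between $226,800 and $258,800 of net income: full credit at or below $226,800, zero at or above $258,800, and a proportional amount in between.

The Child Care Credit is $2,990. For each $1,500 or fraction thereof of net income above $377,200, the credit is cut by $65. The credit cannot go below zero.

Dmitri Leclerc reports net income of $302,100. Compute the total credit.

Retirement Saver's Credit: 5% of the $4,300 excess over $297,800 is $215; credit = $9,475 − $215 = $9,260.
Solar Installation Rebate: $302,100 is at or above $258,800, so the credit is $0.
Child Care Credit: $302,100 is at or below the $377,200 threshold, so the full $2,990 applies.
Total: $9,260 + $0 + $2,990 = $12,250.

$12,250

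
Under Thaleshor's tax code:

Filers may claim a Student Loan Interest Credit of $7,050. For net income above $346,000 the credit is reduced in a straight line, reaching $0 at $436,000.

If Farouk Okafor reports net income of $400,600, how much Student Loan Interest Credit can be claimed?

$2,773

Student Loan Interest Credit: $400,600 is $54,600 into a $90,000 phase-out range, leaving 35,400/90,000 of the credit: $7,050 × 35,400/90,000 = $2,773.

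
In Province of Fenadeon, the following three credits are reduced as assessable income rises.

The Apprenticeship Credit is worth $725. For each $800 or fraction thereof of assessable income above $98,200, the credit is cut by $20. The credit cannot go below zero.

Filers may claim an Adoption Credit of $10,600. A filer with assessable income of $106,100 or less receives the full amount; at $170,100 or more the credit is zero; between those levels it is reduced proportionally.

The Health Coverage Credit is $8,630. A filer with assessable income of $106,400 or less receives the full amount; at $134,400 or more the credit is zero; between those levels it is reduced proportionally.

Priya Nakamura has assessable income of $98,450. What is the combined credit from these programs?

Apprenticeship Credit: income exceeds $98,200 by $250, which is 1 full-or-partial $800 increment; reduction = 1 × $20 = $20, leaving $705.
Adoption Credit: $98,450 is at or below the $106,100 threshold, so the full $10,600 applies.
Health Coverage Credit: $98,450 is at or below the $106,400 threshold, so the full $8,630 applies.
Total: $705 + $10,600 + $8,630 = $19,935.

$19,935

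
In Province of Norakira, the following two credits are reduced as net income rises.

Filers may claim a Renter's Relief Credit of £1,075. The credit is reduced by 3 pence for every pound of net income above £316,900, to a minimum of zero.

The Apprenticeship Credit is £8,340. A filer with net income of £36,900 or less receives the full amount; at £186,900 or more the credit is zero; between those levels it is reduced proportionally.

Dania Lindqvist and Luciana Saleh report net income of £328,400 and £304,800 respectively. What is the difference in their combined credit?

£345

Dania (£328,400): Renter's Relief Credit: 3% of the £11,500 excess over £316,900 is £345; credit = £1,075 − £345 = £730. Apprenticeship Credit: £328,400 is at or above £186,900, so the credit is £0. total £730 + £0 = £730
Luciana (£304,800): Renter's Relief Credit: £304,800 is at or below the £316,900 threshold, so the full £1,075 applies. Apprenticeship Credit: £304,800 is at or above £186,900, so the credit is £0. total £1,075 + £0 = £1,075
Difference: |£730 − £1,075| = £345.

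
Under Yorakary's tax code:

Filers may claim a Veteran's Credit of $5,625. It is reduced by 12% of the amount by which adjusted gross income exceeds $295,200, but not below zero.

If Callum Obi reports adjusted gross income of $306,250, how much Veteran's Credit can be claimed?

Veteran's Credit: 12% of the $11,050 excess over $295,200 is $1,326; credit = $5,625 − $1,326 = $4,299.

$4,299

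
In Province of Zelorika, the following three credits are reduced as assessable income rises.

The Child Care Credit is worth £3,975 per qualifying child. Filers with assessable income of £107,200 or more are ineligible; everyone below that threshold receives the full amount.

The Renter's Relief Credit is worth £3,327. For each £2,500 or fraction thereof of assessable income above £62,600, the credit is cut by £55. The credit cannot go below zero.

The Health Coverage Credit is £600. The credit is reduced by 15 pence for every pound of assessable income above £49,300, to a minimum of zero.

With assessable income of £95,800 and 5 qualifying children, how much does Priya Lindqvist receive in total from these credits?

Child Care Credit: base = 5 × £3,975 = £19,875. £95,800 is below the £107,200 cutoff, so the full £19,875 applies.
Renter's Relief Credit: income exceeds £62,600 by £33,200, which is 14 full-or-partial £2,500 increments; reduction = 14 × £55 = £770, leaving £2,557.
Health Coverage Credit: 15% of the £46,500 excess over £49,300 is £6,975 ≥ base, so the credit is £0.
Total: £19,875 + £2,557 + £0 = £22,432.

£22,432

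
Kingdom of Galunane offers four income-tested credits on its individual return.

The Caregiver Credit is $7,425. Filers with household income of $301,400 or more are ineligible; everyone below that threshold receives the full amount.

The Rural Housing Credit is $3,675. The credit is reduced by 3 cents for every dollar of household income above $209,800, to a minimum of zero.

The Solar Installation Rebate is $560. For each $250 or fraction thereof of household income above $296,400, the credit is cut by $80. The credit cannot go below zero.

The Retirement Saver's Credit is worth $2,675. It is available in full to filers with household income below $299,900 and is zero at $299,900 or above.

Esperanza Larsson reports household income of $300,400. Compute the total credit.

Caregiver Credit: $300,400 is below the $301,400 cutoff, so the full $7,425 applies.
Rural Housing Credit: 3% of the $90,600 excess over $209,800 is $2,718; credit = $3,675 − $2,718 = $957.
Solar Installation Rebate: income exceeds $296,400 by $4,000 → 16 increments × $80 = $1,280 ≥ base, so the credit is $0.
Retirement Saver's Credit: $300,400 meets or exceeds the $299,900 cutoff, so the credit is $0.
Total: $7,425 + $957 + $0 + $0 = $8,382.

$8,382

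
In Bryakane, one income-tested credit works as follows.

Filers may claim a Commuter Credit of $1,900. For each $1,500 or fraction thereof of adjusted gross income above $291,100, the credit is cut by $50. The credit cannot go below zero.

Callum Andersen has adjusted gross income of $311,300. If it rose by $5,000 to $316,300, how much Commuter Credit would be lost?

$150

At $311,300 — income exceeds $291,100 by $20,200, which is 14 full-or-partial $1,500 increments; reduction = 14 × $50 = $700, leaving $1,200.
At $316,300 — income exceeds $291,100 by $25,200, which is 17 full-or-partial $1,500 increments; reduction = 17 × $50 = $850, leaving $1,050.
Lost: $1,200 − $1,050 = $150.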